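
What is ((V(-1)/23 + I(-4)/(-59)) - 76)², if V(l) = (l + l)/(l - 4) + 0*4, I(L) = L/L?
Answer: 265902141649/46036225 ≈ 5775.9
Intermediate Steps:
I(L) = 1
V(l) = 2*l/(-4 + l) (V(l) = (2*l)/(-4 + l) + 0 = 2*l/(-4 + l) + 0 = 2*l/(-4 + l))
((V(-1)/23 + I(-4)/(-59)) - 76)² = (((2*(-1)/(-4 - 1))/23 + 1/(-59)) - 76)² = (((2*(-1)/(-5))*(1/23) + 1*(-1/59)) - 76)² = (((2*(-1)*(-⅕))*(1/23) - 1/59) - 76)² = (((⅖)*(1/23) - 1/59) - 76)² = ((2/115 - 1/59) - 76)² = (3/6785 - 76)² = (-515657/6785)² = 265902141649/46036225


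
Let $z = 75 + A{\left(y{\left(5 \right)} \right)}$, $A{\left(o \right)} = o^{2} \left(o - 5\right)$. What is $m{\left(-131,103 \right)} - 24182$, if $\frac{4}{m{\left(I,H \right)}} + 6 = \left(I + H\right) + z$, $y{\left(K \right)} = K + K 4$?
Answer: $- \frac{303266458}{12541} \approx -24182.0$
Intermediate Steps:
$y{\left(K \right)} = 5 K$ ($y{\left(K \right)} = K + 4 K = 5 K$)
$A{\left(o \right)} = o^{2} \left(-5 + o\right)$ ($A{\left(o \right)} = o^{2} \left(o + \left(-5 + 0\right)\right) = o^{2} \left(o - 5\right) = o^{2} \left(-5 + o\right)$)
$z = 12575$ ($z = 75 + \left(5 \cdot 5\right)^{2} \left(-5 + 5 \cdot 5\right) = 75 + 25^{2} \left(-5 + 25\right) = 75 + 625 \cdot 20 = 75 + 12500 = 12575$)
$m{\left(I,H \right)} = \frac{4}{12569 + H + I}$ ($m{\left(I,H \right)} = \frac{4}{-6 + \left(\left(I + H\right) + 12575\right)} = \frac{4}{-6 + \left(\left(H + I\right) + 12575\right)} = \frac{4}{-6 + \left(12575 + H + I\right)} = \frac{4}{12569 + H + I}$)
$m{\left(-131,103 \right)} - 24182 = \frac{4}{12569 + 103 - 131} - 24182 = \frac{4}{12541} - 24182 = - \frac{303266458}{12541}$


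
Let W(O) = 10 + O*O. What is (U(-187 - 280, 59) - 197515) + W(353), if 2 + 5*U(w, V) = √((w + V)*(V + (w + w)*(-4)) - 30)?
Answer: -364482/5 + I*√1548390/5 ≈ -72896.0 + 248.87*I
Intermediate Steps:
W(O) = 10 + O²
U(w, V) = -⅖ + √(-30 + (V + w)*(V - 8*w))/5 (U(w, V) = -⅖ + √((w + V)*(V + (w + w)*(-4)) - 30)/5 = -⅖ + √((V + w)*(V + (2*w)*(-4)) - 30)/5 = -⅖ + √((V + w)*(V - 8*w) - 30)/5 = -⅖ + √(-30 + (V + w)*(V - 8*w))/5)
(U(-187 - 280, 59) - 197515) + W(353) = ((-⅖ + √(-30 + 59² - 8*(-187 - 280)² - 7*59*(-187 - 280))/5) - 197515) + (10 + 353²) = ((-⅖ + √(-30 + 3481 - 8*(-467)² - 7*59*(-467))/5) - 197515) + (10 + 124609) = ((-⅖ + √(-30 + 3481 - 8*218089 + 192871)/5) - 197515) + 124619 = ((-⅖ + √(-30 + 3481 - 1744712 + 192871)/5) - 197515) + 124619 = ((-⅖ + √(-1548390)/5) - 197515) + 124619 = ((-⅖ + (I*√1548390)/5) - 197515) + 124619 = ((-⅖ + I*√1548390/5) - 197515) + 124619 = (-987577/5 + I*√1548390/5) + 124619 = -364482/5 + I*√1548390/5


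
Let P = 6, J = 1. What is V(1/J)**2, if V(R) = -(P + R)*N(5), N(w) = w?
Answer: 1225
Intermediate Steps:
V(R) = -30 - 5*R (V(R) = -(6 + R)*5 = -(30 + 5*R) = -30 - 5*R)
V(1/J)**2 = (-30 - 5/1)**2 = (-30 - 5*1)**2 = (-30 - 5)**2 = (-35)**2 = 1225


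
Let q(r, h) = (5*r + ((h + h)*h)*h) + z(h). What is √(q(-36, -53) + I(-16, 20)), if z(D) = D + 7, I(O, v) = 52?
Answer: 2*I*√74482 ≈ 545.83*I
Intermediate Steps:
z(D) = 7 + D
q(r, h) = 7 + h + 2*h³ + 5*r (q(r, h) = (5*r + ((h + h)*h)*h) + (7 + h) = (5*r + ((2*h)*h)*h) + (7 + h) = (5*r + (2*h²)*h) + (7 + h) = (5*r + 2*h³) + (7 + h) = (2*h³ + 5*r) + (7 + h) = 7 + h + 2*h³ + 5*r)
√(q(-36, -53) + I(-16, 20)) = √((7 - 53 + 2*(-53)³ + 5*(-36)) + 52) = √((7 - 53 + 2*(-148877) - 180) + 52) = √((7 - 53 - 297754 - 180) + 52) = √(-297980 + 52) = √(-297928) = 2*I*√74482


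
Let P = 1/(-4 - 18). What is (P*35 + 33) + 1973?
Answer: 44097/22 ≈ 2004.4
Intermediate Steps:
P = -1/22 (P = 1/(-22) = -1/22 ≈ -0.045455)
(P*35 + 33) + 1973 = (-1/22*35 + 33) + 1973 = (-35/22 + 33) + 1973 = 691/22 + 1973 = 44097/22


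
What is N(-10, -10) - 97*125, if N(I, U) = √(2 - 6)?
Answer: -12125 + 2*I ≈ -12125.0 + 2.0*I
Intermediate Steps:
N(I, U) = 2*I (N(I, U) = √(-4) = 2*I)
N(-10, -10) - 97*125 = 2*I - 97*125 = 2*I - 12125 = -12125 + 2*I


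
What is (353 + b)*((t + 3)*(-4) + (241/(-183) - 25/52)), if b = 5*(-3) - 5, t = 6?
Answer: -39924813/3172 ≈ -12587.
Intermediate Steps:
b = -20 (b = -15 - 5 = -20)
(353 + b)*((t + 3)*(-4) + (241/(-183) - 25/52)) = (353 - 20)*((6 + 3)*(-4) + (241/(-183) - 25/52)) = 333*(9*(-4) + (241*(-1/183) - 25*1/52)) = 333*(-36 + (-241/183 - 25/52)) = 333*(-36 - 17107/9516) = 333*(-359683/9516) = -39924813/3172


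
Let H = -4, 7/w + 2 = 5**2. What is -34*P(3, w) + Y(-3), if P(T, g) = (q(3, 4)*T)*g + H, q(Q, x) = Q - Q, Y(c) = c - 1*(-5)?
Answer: 138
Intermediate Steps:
w = 7/23 (w = 7/(-2 + 5**2) = 7/(-2 + 25) = 7/23 ≈ 0.30435)
Y(c) = 5 + c (Y(c) = c + 5 = 5 + c)
q(Q, x) = 0
P(T, g) = -4 (P(T, g) = (0*T)*g - 4 = 0*g - 4 = 0 - 4 = -4)
-34*P(3, w) + Y(-3) = -34*(-4) + (5 - 3) = 136 + 2 = 138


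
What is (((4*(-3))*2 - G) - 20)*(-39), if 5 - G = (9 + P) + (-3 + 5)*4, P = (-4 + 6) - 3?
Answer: 1287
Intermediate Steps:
P = -1 (P = 2 - 3 = -1)
G = -11 (G = 5 - ((9 - 1) + (-3 + 5)*4) = 5 - (8 + 2*4) = 5 - (8 + 8) = 5 - 1*16 = 5 - 16 = -11)
(((4*(-3))*2 - G) - 20)*(-39) = (((4*(-3))*2 - 1*(-11)) - 20)*(-39) = ((-12*2 + 11) - 20)*(-39) = ((-24 + 11) - 20)*(-39) = (-13 - 20)*(-39) = -33*(-39) = 1287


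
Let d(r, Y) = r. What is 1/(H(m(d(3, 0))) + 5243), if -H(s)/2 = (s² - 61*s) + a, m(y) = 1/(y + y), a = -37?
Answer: 18/96071 ≈ 0.00018736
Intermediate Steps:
m(y) = 1/(2*y)
H(s) = 74 - 2*s² + 122*s (H(s) = -2*((s² - 61*s) - 37) = -2*(-37 + s² - 61*s) = 74 - 2*s² + 122*s)
1/(H(m(d(3, 0))) + 5243) = 1/((74 - 2*((½)/3)² + 122*((½)/3)) + 5243) = 1/((74 - 2*((½)*(⅓))² + 122*((½)*(⅓))) + 5243) = 1/((74 - 2*(⅙)² + 122*(⅙)) + 5243) = 1/((74 - 2*1/36 + 61/3) + 5243) = 1/((74 - 1/18 + 61/3) + 5243) = 1/(1697/18 + 5243) = 1/(96071/18) = 18/96071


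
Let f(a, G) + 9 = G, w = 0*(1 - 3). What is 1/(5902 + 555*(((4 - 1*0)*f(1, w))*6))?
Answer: -1/113978 ≈ -8.7736e-6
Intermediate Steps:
w = 0 (w = 0*(-2) = 0)
f(a, G) = -9 + G
1/(5902 + 555*(((4 - 1*0)*f(1, w))*6)) = 1/(5902 + 555*(((4 - 1*0)*(-9 + 0))*6)) = 1/(5902 + 555*(((4 + 0)*(-9))*6)) = 1/(5902 + 555*((4*(-9))*6)) = 1/(5902 + 555*(-36*6)) = 1/(5902 + 555*(-216)) = 1/(5902 - 119880) = 1/(-113978) = -1/113978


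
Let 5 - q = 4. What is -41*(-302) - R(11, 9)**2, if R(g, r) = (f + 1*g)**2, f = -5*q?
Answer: 11086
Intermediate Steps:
q = 1 (q = 5 - 1*4 = 5 - 4 = 1)
f = -5 (f = -5*1 = -5)
R(g, r) = (-5 + g)**2 (R(g, r) = (-5 + 1*g)**2 = (-5 + g)**2)
-41*(-302) - R(11, 9)**2 = -41*(-302) - ((-5 + 11)**2)**2 = 12382 - (6**2)**2 = 12382 - 1*36**2 = 12382 - 1*1296 = 12382 - 1296 = 11086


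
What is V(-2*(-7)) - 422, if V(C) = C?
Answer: -408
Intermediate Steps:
V(-2*(-7)) - 422 = -2*(-7) - 422 = 14 - 422 = -408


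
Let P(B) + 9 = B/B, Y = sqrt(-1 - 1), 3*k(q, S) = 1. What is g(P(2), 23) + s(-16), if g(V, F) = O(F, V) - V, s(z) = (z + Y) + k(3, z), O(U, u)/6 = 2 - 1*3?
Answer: -41/3 + I*sqrt(2) ≈ -13.667 + 1.4142*I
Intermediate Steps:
O(U, u) = -6 (O(U, u) = 6*(2 - 1*3) = 6*(2 - 3) = 6*(-1) = -6)
k(q, S) = 1/3 (k(q, S) = (1/3)*1 = 1/3)
Y = I*sqrt(2) (Y = sqrt(-2) = I*sqrt(2) ≈ 1.4142*I)
P(B) = -8 (P(B) = -9 + B/B = -9 + 1 = -8)
s(z) = 1/3 + z + I*sqrt(2) (s(z) = (z + I*sqrt(2)) + 1/3 = 1/3 + z + I*sqrt(2))
g(V, F) = -6 - V
g(P(2), 23) + s(-16) = (-6 - 1*(-8)) + (1/3 - 16 + I*sqrt(2)) = (-6 + 8) + (-47/3 + I*sqrt(2)) = 2 + (-47/3 + I*sqrt(2)) = -41/3 + I*sqrt(2)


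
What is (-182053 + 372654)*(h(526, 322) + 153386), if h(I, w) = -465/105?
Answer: 204642766271/7 ≈ 2.9235e+10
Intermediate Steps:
h(I, w) = -31/7 (h(I, w) = -465*1/105 = -31/7)
(-182053 + 372654)*(h(526, 322) + 153386) = (-182053 + 372654)*(-31/7 + 153386) = 190601*(1073671/7) = 204642766271/7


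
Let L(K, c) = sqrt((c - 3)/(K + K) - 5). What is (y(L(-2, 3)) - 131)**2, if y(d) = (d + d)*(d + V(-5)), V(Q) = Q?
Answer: 19381 + 2820*I*sqrt(5) ≈ 19381.0 + 6305.7*I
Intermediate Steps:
L(K, c) = sqrt(-5 + (-3 + c)/(2*K)) (L(K, c) = sqrt((-3 + c)/((2*K)) - 5) = sqrt((-3 + c)*(1/(2*K)) - 5) = sqrt((-3 + c)/(2*K) - 5) = sqrt(-5 + (-3 + c)/(2*K)))
y(d) = 2*d*(-5 + d) (y(d) = (d + d)*(d - 5) = (2*d)*(-5 + d) = 2*d*(-5 + d))
(y(L(-2, 3)) - 131)**2 = (2*(sqrt(2)*sqrt((-3 + 3 - 10*(-2))/(-2))/2)*(-5 + sqrt(2)*sqrt((-3 + 3 - 10*(-2))/(-2))/2) - 131)**2 = (2*(sqrt(2)*sqrt(-(-3 + 3 + 20)/2)/2)*(-5 + sqrt(2)*sqrt(-(-3 + 3 + 20)/2)/2) - 131)**2 = (2*(sqrt(2)*sqrt(-1/2*20)/2)*(-5 + sqrt(2)*sqrt(-1/2*20)/2) - 131)**2 = (2*(sqrt(2)*sqrt(-10)/2)*(-5 + sqrt(2)*sqrt(-10)/2) - 131)**2 = (2*(sqrt(2)*(I*sqrt(10))/2)*(-5 + sqrt(2)*(I*sqrt(10))/2) - 131)**2 = (2*(I*sqrt(5))*(-5 + I*sqrt(5)) - 131)**2 = (2*I*sqrt(5)*(-5 + I*sqrt(5)) - 131)**2 = (-131 + 2*I*sqrt(5)*(-5 + I*sqrt(5)))**2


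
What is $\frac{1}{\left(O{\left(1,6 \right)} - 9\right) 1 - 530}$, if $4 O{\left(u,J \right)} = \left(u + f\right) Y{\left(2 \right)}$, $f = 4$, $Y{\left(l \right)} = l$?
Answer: $- \frac{2}{1073} \approx -0.0018639$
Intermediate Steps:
$O{\left(u,J \right)} = 2 + \frac{u}{2}$ ($O{\left(u,J \right)} = \frac{\left(u + 4\right) 2}{4} = \frac{\left(4 + u\right) 2}{4} = \frac{8 + 2 u}{4} = 2 + \frac{u}{2}$)
$\frac{1}{\left(O{\left(1,6 \right)} - 9\right) 1 - 530} = \frac{1}{\left(\left(2 + \frac{1}{2} \cdot 1\right) - 9\right) 1 - 530} = \frac{1}{\left(\left(2 + \frac{1}{2}\right) - 9\right) 1 - 530} = \frac{1}{\left(\frac{5}{2} - 9\right) 1 - 530} = \frac{1}{\left(- \frac{13}{2}\right) 1 - 530} = \frac{1}{- \frac{13}{2} - 530} = \frac{1}{- \frac{1073}{2}} = - \frac{2}{1073}$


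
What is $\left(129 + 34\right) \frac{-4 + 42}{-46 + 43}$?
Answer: $- \frac{6194}{3} \approx -2064.7$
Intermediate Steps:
$\left(129 + 34\right) \frac{-4 + 42}{-46 + 43} = 163 \frac{38}{-3} = 163 \cdot 38 \left(- \frac{1}{3}\right) = 163 \left(- \frac{38}{3}\right) = - \frac{6194}{3}$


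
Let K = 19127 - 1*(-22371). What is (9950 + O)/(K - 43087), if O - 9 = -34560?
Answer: 24601/1589 ≈ 15.482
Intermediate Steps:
O = -34551 (O = 9 - 34560 = -34551)
K = 41498 (K = 19127 + 22371 = 41498)
(9950 + O)/(K - 43087) = (9950 - 34551)/(41498 - 43087) = -24601/(-1589) = -24601*(-1/1589) = 24601/1589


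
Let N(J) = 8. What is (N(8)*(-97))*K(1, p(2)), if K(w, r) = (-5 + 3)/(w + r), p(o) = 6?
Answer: 1552/7 ≈ 221.71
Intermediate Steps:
K(w, r) = -2/(r + w)
(N(8)*(-97))*K(1, p(2)) = (8*(-97))*(-2/(6 + 1)) = -(-1552)/7 = -776*(-2/7) = 1552/7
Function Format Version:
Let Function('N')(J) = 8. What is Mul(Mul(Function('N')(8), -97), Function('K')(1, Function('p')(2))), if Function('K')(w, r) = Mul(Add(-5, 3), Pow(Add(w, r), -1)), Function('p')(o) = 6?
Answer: Rational(1552, 7) ≈ 221.71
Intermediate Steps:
Function('K')(w, r) = Mul(-2, Pow(Add(r, w), -1))
Mul(Mul(Function('N')(8), -97), Function('K')(1, Function('p')(2))) = Mul(Mul(8, -97), Mul(-2, Pow(Add(6, 1), -1))) = Mul(-776, Mul(-2, Pow(7, -1))) = Mul(-776, Mul(-2, Rational(1, 7))) = Mul(-776, Rational(-2, 7)) = Rational(1552, 7)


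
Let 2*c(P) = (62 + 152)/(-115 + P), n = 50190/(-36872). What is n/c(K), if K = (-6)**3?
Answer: 8306445/1972652 ≈ 4.2108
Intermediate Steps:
n = -25095/18436 (n = 50190*(-1/36872) = -25095/18436 ≈ -1.3612)
K = -216
c(P) = 107/(-115 + P) (c(P) = ((62 + 152)/(-115 + P))/2 = (214/(-115 + P))/2 = 107/(-115 + P))
n/c(K) = -25095/(18436*(107/(-115 - 216))) = -25095/(18436*(107/(-331))) = -25095/(18436*(107*(-1/331))) = -25095/(18436*(-107/331)) = -25095/18436*(-331/107) = 8306445/1972652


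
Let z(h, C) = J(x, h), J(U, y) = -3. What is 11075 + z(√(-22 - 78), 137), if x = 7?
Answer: 11072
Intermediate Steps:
z(h, C) = -3
11075 + z(√(-22 - 78), 137) = 11075 - 3 = 11072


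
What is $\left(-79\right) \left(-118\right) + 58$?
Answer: $9380$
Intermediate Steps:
$\left(-79\right) \left(-118\right) + 58 = 9322 + 58 = 9380$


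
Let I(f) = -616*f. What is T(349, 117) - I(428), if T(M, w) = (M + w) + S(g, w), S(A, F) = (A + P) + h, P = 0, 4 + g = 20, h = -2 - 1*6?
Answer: 264122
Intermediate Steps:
h = -8 (h = -2 - 6 = -8)
g = 16 (g = -4 + 20 = 16)
S(A, F) = -8 + A (S(A, F) = (A + 0) - 8 = A - 8 = -8 + A)
T(M, w) = 8 + M + w (T(M, w) = (M + w) + (-8 + 16) = (M + w) + 8 = 8 + M + w)
T(349, 117) - I(428) = (8 + 349 + 117) - (-616)*428 = 474 - 1*(-263648) = 474 + 263648 = 264122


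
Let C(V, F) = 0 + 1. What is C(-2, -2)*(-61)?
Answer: -61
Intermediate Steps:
C(V, F) = 1
C(-2, -2)*(-61) = 1*(-61) = -61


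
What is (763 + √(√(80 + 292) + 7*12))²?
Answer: (763 + √2*√(42 + √93))² ≈ 5.9778e+5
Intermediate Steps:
(763 + √(√(80 + 292) + 7*12))² = (763 + √(√372 + 84))² = (763 + √(2*√93 + 84))² = (763 + √(84 + 2*√93))²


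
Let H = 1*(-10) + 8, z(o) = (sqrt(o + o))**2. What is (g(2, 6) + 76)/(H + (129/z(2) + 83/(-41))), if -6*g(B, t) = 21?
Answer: 11890/4629 ≈ 2.5686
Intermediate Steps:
z(o) = 2*o (z(o) = (sqrt(2*o))**2 = (sqrt(2)*sqrt(o))**2 = 2*o)
g(B, t) = -7/2 (g(B, t) = -1/6*21 = -7/2)
H = -2 (H = -10 + 8 = -2)
(g(2, 6) + 76)/(H + (129/z(2) + 83/(-41))) = (-7/2 + 76)/(-2 + (129/((2*2)) + 83/(-41))) = 145/(2*(-2 + (129/4 + 83*(-1/41)))) = 145/(2*(-2 + (129*(1/4) - 83/41))) = 145/(2*(-2 + (129/4 - 83/41))) = 145/(2*(-2 + 4957/164)) = 145/(2*(4629/164)) = (145/2)*(164/4629) = 11890/4629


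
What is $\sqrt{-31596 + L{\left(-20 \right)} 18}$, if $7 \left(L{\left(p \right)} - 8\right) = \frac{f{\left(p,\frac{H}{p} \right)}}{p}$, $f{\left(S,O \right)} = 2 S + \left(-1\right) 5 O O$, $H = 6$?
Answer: $\frac{i \sqrt{616357266}}{140} \approx 177.33 i$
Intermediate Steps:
$f{\left(S,O \right)} = - 5 O^{2} + 2 S$ ($f{\left(S,O \right)} = 2 S + - 5 O O = 2 S - 5 O^{2} = - 5 O^{2} + 2 S$)
$L{\left(p \right)} = 8 + \frac{- \frac{180}{p^{2}} + 2 p}{7 p}$ ($L{\left(p \right)} = 8 + \frac{\left(- 5 \left(\frac{6}{p}\right)^{2} + 2 p\right) \frac{1}{p}}{7} = 8 + \frac{\left(- 5 \frac{36}{p^{2}} + 2 p\right) \frac{1}{p}}{7} = 8 + \frac{\left(- \frac{180}{p^{2}} + 2 p\right) \frac{1}{p}}{7} = 8 + \frac{\frac{1}{p} \left(- \frac{180}{p^{2}} + 2 p\right)}{7} = 8 + \frac{- \frac{180}{p^{2}} + 2 p}{7 p}$)
$\sqrt{-31596 + L{\left(-20 \right)} 18} = \sqrt{-31596 + \left(\frac{58}{7} - \frac{180}{7 \left(-8000\right)}\right) 18} = \sqrt{-31596 + \left(\frac{58}{7} - - \frac{9}{2800}\right) 18} = \sqrt{-31596 + \left(\frac{58}{7} + \frac{9}{2800}\right) 18} = \sqrt{-31596 + \frac{23209}{2800} \cdot 18} = \sqrt{-31596 + \frac{208881}{1400}} = \sqrt{- \frac{44025519}{1400}} = \frac{i \sqrt{616357266}}{140}$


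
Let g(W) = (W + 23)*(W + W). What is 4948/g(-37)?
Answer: 1237/259 ≈ 4.7761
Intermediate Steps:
g(W) = 2*W*(23 + W) (g(W) = (23 + W)*(2*W) = 2*W*(23 + W))
4948/g(-37) = 4948/((2*(-37)*(23 - 37))) = 4948/((2*(-37)*(-14))) = 4948/1036 = 4948*(1/1036) = 1237/259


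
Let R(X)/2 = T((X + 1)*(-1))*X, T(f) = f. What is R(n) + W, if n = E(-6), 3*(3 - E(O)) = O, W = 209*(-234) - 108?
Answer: -49074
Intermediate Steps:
W = -49014 (W = -48906 - 108 = -49014)
E(O) = 3 - O/3
n = 5 (n = 3 - 1/3*(-6) = 3 + 2 = 5)
R(X) = 2*X*(-1 - X) (R(X) = 2*(((X + 1)*(-1))*X) = 2*(((1 + X)*(-1))*X) = 2*((-1 - X)*X) = 2*(X*(-1 - X)) = 2*X*(-1 - X))
R(n) + W = -2*5*(1 + 5) - 49014 = -2*5*6 - 49014 = -60 - 49014 = -49074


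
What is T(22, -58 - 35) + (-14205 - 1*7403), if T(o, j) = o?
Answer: -21586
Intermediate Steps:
T(22, -58 - 35) + (-14205 - 1*7403) = 22 + (-14205 - 1*7403) = 22 + (-14205 - 7403) = 22 - 21608 = -21586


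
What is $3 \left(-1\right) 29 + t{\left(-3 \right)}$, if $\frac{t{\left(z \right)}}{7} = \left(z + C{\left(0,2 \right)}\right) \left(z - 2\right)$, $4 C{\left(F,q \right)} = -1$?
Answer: $\frac{107}{4} \approx 26.75$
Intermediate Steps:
$C{\left(F,q \right)} = - \frac{1}{4}$ ($C{\left(F,q \right)} = \frac{1}{4} \left(-1\right) = - \frac{1}{4}$)
$t{\left(z \right)} = 7 \left(-2 + z\right) \left(- \frac{1}{4} + z\right)$ ($t{\left(z \right)} = 7 \left(z - \frac{1}{4}\right) \left(z - 2\right) = 7 \left(- \frac{1}{4} + z\right) \left(-2 + z\right) = 7 \left(-2 + z\right) \left(- \frac{1}{4} + z\right)$)
$3 \left(-1\right) 29 + t{\left(-3 \right)} = 3 \left(-1\right) 29 + \left(\frac{7}{2} + 7 \left(-3\right)^{2} - - \frac{189}{4}\right) = \left(-3\right) 29 + \left(\frac{7}{2} + 7 \cdot 9 + \frac{189}{4}\right) = -87 + \left(\frac{7}{2} + 63 + \frac{189}{4}\right) = -87 + \frac{455}{4} = \frac{107}{4}$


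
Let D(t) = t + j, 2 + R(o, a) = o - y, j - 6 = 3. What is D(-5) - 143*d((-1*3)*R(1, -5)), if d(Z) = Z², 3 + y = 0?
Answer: -5144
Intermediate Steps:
j = 9 (j = 6 + 3 = 9)
y = -3 (y = -3 + 0 = -3)
R(o, a) = 1 + o (R(o, a) = -2 + (o - 1*(-3)) = -2 + (o + 3) = -2 + (3 + o) = 1 + o)
D(t) = 9 + t (D(t) = t + 9 = 9 + t)
D(-5) - 143*d((-1*3)*R(1, -5)) = (9 - 5) - 143*9*(1 + 1)² = 4 - 143*(-3*2)² = 4 - 143*(-6)² = 4 - 143*36 = 4 - 5148 = -5144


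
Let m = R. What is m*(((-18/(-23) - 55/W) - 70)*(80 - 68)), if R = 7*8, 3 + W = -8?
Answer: -992544/23 ≈ -43154.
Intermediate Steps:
W = -11 (W = -3 - 8 = -11)
R = 56
m = 56
m*(((-18/(-23) - 55/W) - 70)*(80 - 68)) = 56*(((-18/(-23) - 55/(-11)) - 70)*(80 - 68)) = 56*(((-18*(-1/23) - 55*(-1/11)) - 70)*12) = 56*(((18/23 + 5) - 70)*12) = 56*((133/23 - 70)*12) = 56*(-1477/23*12) = 56*(-17724/23) = -992544/23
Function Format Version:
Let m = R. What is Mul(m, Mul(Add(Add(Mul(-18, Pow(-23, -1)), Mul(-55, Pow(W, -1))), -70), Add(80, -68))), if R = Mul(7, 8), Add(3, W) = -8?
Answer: Rational(-992544, 23) ≈ -43154.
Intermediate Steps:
W = -11 (W = Add(-3, -8) = -11)
R = 56
m = 56
Mul(m, Mul(Add(Add(Mul(-18, Pow(-23, -1)), Mul(-55, Pow(W, -1))), -70), Add(80, -68))) = Mul(56, Mul(Add(Add(Mul(-18, Pow(-23, -1)), Mul(-55, Pow(-11, -1))), -70), Add(80, -68))) = Mul(56, Mul(Add(Add(Mul(-18, Rational(-1, 23)), Mul(-55, Rational(-1, 11))), -70), 12)) = Mul(56, Mul(Add(Add(Rational(18, 23), 5), -70), 12)) = Mul(56, Mul(Add(Rational(133, 23), -70), 12)) = Mul(56, Mul(Rational(-1477, 23), 12)) = Mul(56, Rational(-17724, 23)) = Rational(-992544, 23)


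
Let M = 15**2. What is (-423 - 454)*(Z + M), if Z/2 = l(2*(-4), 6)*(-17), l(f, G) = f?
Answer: -435869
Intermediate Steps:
M = 225
Z = 272 (Z = 2*((2*(-4))*(-17)) = 2*(-8*(-17)) = 2*136 = 272)
(-423 - 454)*(Z + M) = (-423 - 454)*(272 + 225) = -877*497 = -435869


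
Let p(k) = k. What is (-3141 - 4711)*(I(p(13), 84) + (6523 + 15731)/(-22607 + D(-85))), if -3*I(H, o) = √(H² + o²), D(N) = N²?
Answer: 5395234832/23073 ≈ 2.3383e+5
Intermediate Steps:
I(H, o) = -√(H² + o²)/3
(-3141 - 4711)*(I(p(13), 84) + (6523 + 15731)/(-22607 + D(-85))) = (-3141 - 4711)*(-√(13² + 84²)/3 + (6523 + 15731)/(-22607 + (-85)²)) = -7852*(-√(169 + 7056)/3 + 22254/(-22607 + 7225)) = -7852*(-√7225/3 + 22254/(-15382)) = -7852*(-⅓*85 + 22254*(-1/15382)) = -7852*(-85/3 - 11127/7691) = -7852*(-687116/23073) = 5395234832/23073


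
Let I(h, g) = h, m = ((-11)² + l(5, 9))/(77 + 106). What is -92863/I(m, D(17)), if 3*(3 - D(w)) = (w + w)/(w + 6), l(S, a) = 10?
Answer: -16993929/131 ≈ -1.2972e+5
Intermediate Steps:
D(w) = 3 - 2*w/(3*(6 + w)) (D(w) = 3 - (w + w)/(3*(w + 6)) = 3 - 2*w/(3*(6 + w)))
m = 131/183 (m = ((-11)² + 10)/(77 + 106) = (121 + 10)/183 = 131*(1/183) = 131/183 ≈ 0.71585)
-92863/I(m, D(17)) = -92863/131/183 = -92863*183/131 = -16993929/131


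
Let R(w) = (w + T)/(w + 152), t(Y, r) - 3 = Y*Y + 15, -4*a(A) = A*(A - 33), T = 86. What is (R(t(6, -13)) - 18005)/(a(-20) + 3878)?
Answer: -1854445/372139 ≈ -4.9832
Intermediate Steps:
a(A) = -A*(-33 + A)/4 (a(A) = -A*(A - 33)/4 = -A*(-33 + A)/4)
t(Y, r) = 18 + Y**2 (t(Y, r) = 3 + (Y*Y + 15) = 3 + (Y**2 + 15) = 3 + (15 + Y**2) = 18 + Y**2)
R(w) = (86 + w)/(152 + w) (R(w) = (w + 86)/(w + 152) = (86 + w)/(152 + w))
(R(t(6, -13)) - 18005)/(a(-20) + 3878) = ((86 + (18 + 6**2))/(152 + (18 + 6**2)) - 18005)/((1/4)*(-20)*(33 - 1*(-20)) + 3878) = ((86 + (18 + 36))/(152 + (18 + 36)) - 18005)/((1/4)*(-20)*(33 + 20) + 3878) = ((86 + 54)/(152 + 54) - 18005)/((1/4)*(-20)*53 + 3878) = (140/206 - 18005)/(-265 + 3878) = ((1/206)*140 - 18005)/3613 = (70/103 - 18005)*(1/3613) = -1854445/103*1/3613 = -1854445/372139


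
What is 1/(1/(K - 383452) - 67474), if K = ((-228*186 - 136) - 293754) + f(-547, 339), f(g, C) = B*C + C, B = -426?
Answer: -863825/58285728051 ≈ -1.4821e-5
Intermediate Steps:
f(g, C) = -425*C (f(g, C) = -426*C + C = -425*C)
K = -480373 (K = ((-228*186 - 136) - 293754) - 425*339 = ((-42408 - 136) - 293754) - 144075 = (-42544 - 293754) - 144075 = -336298 - 144075 = -480373)
1/(1/(K - 383452) - 67474) = 1/(1/(-480373 - 383452) - 67474) = 1/(1/(-863825) - 67474) = 1/(-1/863825 - 67474) = 1/(-58285728051/863825) = -863825/58285728051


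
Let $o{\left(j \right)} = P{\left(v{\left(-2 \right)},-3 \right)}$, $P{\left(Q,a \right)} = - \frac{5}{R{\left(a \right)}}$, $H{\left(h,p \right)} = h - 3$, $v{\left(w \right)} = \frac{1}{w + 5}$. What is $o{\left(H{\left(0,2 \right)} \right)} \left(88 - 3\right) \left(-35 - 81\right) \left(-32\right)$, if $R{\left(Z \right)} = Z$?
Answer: $\frac{1577600}{3} \approx 5.2587 \cdot 10^{5}$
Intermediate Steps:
$v{\left(w \right)} = \frac{1}{5 + w}$
$H{\left(h,p \right)} = -3 + h$ ($H{\left(h,p \right)} = h - 3 = -3 + h$)
$P{\left(Q,a \right)} = - \frac{5}{a}$
$o{\left(j \right)} = \frac{5}{3}$ ($o{\left(j \right)} = - \frac{5}{-3} = \left(-5\right) \left(- \frac{1}{3}\right) = \frac{5}{3}$)
$o{\left(H{\left(0,2 \right)} \right)} \left(88 - 3\right) \left(-35 - 81\right) \left(-32\right) = \frac{5 \left(88 - 3\right) \left(-35 - 81\right)}{3} \left(-32\right) = \frac{5 \cdot 85 \left(-116\right)}{3} \left(-32\right) = \frac{5}{3} \left(-9860\right) \left(-32\right) = \left(- \frac{49300}{3}\right) \left(-32\right) = \frac{1577600}{3}$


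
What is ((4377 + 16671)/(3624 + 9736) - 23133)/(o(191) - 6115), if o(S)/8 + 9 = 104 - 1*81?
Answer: 444017/115230 ≈ 3.8533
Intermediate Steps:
o(S) = 112 (o(S) = -72 + 8*(104 - 1*81) = -72 + 8*(104 - 81) = -72 + 8*23 = -72 + 184 = 112)
((4377 + 16671)/(3624 + 9736) - 23133)/(o(191) - 6115) = ((4377 + 16671)/(3624 + 9736) - 23133)/(112 - 6115) = (21048/13360 - 23133)/(-6003) = (21048*(1/13360) - 23133)*(-1/6003) = (2631/1670 - 23133)*(-1/6003) = -38629479/1670*(-1/6003) = 444017/115230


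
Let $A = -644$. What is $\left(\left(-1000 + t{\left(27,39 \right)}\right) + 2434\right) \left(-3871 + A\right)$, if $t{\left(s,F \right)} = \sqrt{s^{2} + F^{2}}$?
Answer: $-6474510 - 67725 \sqrt{10} \approx -6.6887 \cdot 10^{6}$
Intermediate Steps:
$t{\left(s,F \right)} = \sqrt{F^{2} + s^{2}}$
$\left(\left(-1000 + t{\left(27,39 \right)}\right) + 2434\right) \left(-3871 + A\right) = \left(\left(-1000 + \sqrt{39^{2} + 27^{2}}\right) + 2434\right) \left(-3871 - 644\right) = \left(\left(-1000 + \sqrt{1521 + 729}\right) + 2434\right) \left(-4515\right) = \left(\left(-1000 + \sqrt{2250}\right) + 2434\right) \left(-4515\right) = \left(\left(-1000 + 15 \sqrt{10}\right) + 2434\right) \left(-4515\right) = \left(1434 + 15 \sqrt{10}\right) \left(-4515\right) = -6474510 - 67725 \sqrt{10}$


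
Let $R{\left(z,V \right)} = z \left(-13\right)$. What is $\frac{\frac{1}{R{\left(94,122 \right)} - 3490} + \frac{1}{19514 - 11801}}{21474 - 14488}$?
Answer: $- \frac{3001}{253896780816} \approx -1.182 \cdot 10^{-8}$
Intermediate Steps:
$R{\left(z,V \right)} = - 13 z$
$\frac{\frac{1}{R{\left(94,122 \right)} - 3490} + \frac{1}{19514 - 11801}}{21474 - 14488} = \frac{\frac{1}{\left(-13\right) 94 - 3490} + \frac{1}{19514 - 11801}}{21474 - 14488} = \frac{\frac{1}{-1222 - 3490} + \frac{1}{7713}}{6986} = \left(\frac{1}{-4712} + \frac{1}{7713}\right) \frac{1}{6986} = \left(- \frac{1}{4712} + \frac{1}{7713}\right) \frac{1}{6986} = \left(- \frac{3001}{36343656}\right) \frac{1}{6986} = - \frac{3001}{253896780816}$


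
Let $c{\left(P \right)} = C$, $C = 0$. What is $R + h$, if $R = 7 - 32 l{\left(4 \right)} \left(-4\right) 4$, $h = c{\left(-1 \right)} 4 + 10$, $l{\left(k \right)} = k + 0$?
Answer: $2065$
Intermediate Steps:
$l{\left(k \right)} = k$
$c{\left(P \right)} = 0$
$h = 10$ ($h = 0 \cdot 4 + 10 = 0 + 10 = 10$)
$R = 2055$ ($R = 7 - 32 \cdot 4 \left(-4\right) 4 = 7 - 32 \left(\left(-16\right) 4\right) = 7 - -2048 = 7 + 2048 = 2055$)
$R + h = 2055 + 10 = 2065$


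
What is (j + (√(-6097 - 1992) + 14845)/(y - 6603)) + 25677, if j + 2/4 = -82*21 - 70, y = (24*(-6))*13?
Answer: 80962517/3390 - I*√8089/8475 ≈ 23883.0 - 0.010612*I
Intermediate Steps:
y = -1872 (y = -144*13 = -1872)
j = -3585/2 (j = -½ + (-82*21 - 70) = -½ + (-1722 - 70) = -½ - 1792 = -3585/2 ≈ -1792.5)
(j + (√(-6097 - 1992) + 14845)/(y - 6603)) + 25677 = (-3585/2 + (√(-6097 - 1992) + 14845)/(-1872 - 6603)) + 25677 = (-3585/2 + (√(-8089) + 14845)/(-8475)) + 25677 = (-3585/2 + (I*√8089 + 14845)*(-1/8475)) + 25677 = (-3585/2 + (14845 + I*√8089)*(-1/8475)) + 25677 = (-3585/2 + (-2969/1695 - I*√8089/8475)) + 25677 = (-6082513/3390 - I*√8089/8475) + 25677 = 80962517/3390 - I*√8089/8475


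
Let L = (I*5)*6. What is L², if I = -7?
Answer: 44100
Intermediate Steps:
L = -210 (L = -7*5*6 = -35*6 = -210)
L² = (-210)² = 44100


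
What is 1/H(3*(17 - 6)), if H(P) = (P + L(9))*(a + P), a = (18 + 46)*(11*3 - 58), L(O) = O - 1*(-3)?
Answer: -1/70515 ≈ -1.4181e-5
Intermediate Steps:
L(O) = 3 + O (L(O) = O + 3 = 3 + O)
a = -1600 (a = 64*(33 - 58) = 64*(-25) = -1600)
H(P) = (-1600 + P)*(12 + P) (H(P) = (P + (3 + 9))*(-1600 + P) = (P + 12)*(-1600 + P) = (12 + P)*(-1600 + P) = (-1600 + P)*(12 + P))
1/H(3*(17 - 6)) = 1/(-19200 + (3*(17 - 6))² - 4764*(17 - 6)) = 1/(-19200 + (3*11)² - 4764*11) = 1/(-19200 + 33² - 1588*33) = 1/(-19200 + 1089 - 52404) = 1/(-70515) = -1/70515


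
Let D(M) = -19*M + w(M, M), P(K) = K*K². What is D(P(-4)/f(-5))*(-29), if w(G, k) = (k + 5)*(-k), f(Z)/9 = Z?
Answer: 2123264/2025 ≈ 1048.5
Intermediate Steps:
f(Z) = 9*Z
w(G, k) = -k*(5 + k) (w(G, k) = (5 + k)*(-k) = -k*(5 + k))
P(K) = K³
D(M) = -19*M - M*(5 + M)
D(P(-4)/f(-5))*(-29) = (((-4)³/((9*(-5))))*(-24 - (-4)³/(9*(-5))))*(-29) = ((-64/(-45))*(-24 - (-64)/(-45)))*(-29) = ((-64*(-1/45))*(-24 - (-64)*(-1)/45))*(-29) = (64*(-24 - 1*64/45)/45)*(-29) = (64*(-24 - 64/45)/45)*(-29) = ((64/45)*(-1144/45))*(-29) = -73216/2025*(-29) = 2123264/2025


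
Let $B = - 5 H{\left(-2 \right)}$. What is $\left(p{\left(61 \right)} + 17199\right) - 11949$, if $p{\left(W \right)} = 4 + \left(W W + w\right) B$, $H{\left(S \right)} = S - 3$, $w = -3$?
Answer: $98204$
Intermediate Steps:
$H{\left(S \right)} = -3 + S$
$B = 25$ ($B = - 5 \left(-3 - 2\right) = \left(-5\right) \left(-5\right) = 25$)
$p{\left(W \right)} = -71 + 25 W^{2}$ ($p{\left(W \right)} = 4 + \left(W W - 3\right) 25 = 4 + \left(W^{2} - 3\right) 25 = 4 + \left(-3 + W^{2}\right) 25 = 4 + \left(-75 + 25 W^{2}\right) = -71 + 25 W^{2}$)
$\left(p{\left(61 \right)} + 17199\right) - 11949 = \left(\left(-71 + 25 \cdot 61^{2}\right) + 17199\right) - 11949 = \left(\left(-71 + 25 \cdot 3721\right) + 17199\right) - 11949 = \left(\left(-71 + 93025\right) + 17199\right) - 11949 = \left(92954 + 17199\right) - 11949 = 110153 - 11949 = 98204$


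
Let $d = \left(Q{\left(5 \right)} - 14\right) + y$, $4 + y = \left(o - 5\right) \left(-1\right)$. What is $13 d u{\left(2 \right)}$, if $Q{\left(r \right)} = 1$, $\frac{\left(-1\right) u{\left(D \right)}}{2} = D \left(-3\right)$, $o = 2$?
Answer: $-2184$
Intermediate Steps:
$u{\left(D \right)} = 6 D$ ($u{\left(D \right)} = - 2 D \left(-3\right) = - 2 \left(- 3 D\right) = 6 D$)
$y = -1$ ($y = -4 + \left(2 - 5\right) \left(-1\right) = -4 - -3 = -4 + 3 = -1$)
$d = -14$ ($d = \left(1 - 14\right) - 1 = -13 - 1 = -14$)
$13 d u{\left(2 \right)} = 13 \left(-14\right) 6 \cdot 2 = \left(-182\right) 12 = -2184$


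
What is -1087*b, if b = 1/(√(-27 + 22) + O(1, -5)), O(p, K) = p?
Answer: -1087/6 + 1087*I*√5/6 ≈ -181.17 + 405.1*I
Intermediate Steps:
b = 1/(1 + I*√5) (b = 1/(√(-27 + 22) + 1) = 1/(√(-5) + 1) = 1/(I*√5 + 1) = 1/(1 + I*√5) ≈ 0.16667 - 0.37268*I)
-1087*b = -1087*(⅙ - I*√5/6) = -1087/6 + 1087*I*√5/6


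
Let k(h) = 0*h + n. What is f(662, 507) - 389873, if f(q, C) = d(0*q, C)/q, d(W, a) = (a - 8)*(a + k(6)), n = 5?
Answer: -128920219/331 ≈ -3.8949e+5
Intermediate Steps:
k(h) = 5 (k(h) = 0*h + 5 = 0 + 5 = 5)
d(W, a) = (-8 + a)*(5 + a) (d(W, a) = (a - 8)*(a + 5) = (-8 + a)*(5 + a))
f(q, C) = (-40 + C² - 3*C)/q
f(662, 507) - 389873 = (-40 + 507² - 3*507)/662 - 389873 = (-40 + 257049 - 1521)/662 - 389873 = (1/662)*255488 - 389873 = 127744/331 - 389873 = -128920219/331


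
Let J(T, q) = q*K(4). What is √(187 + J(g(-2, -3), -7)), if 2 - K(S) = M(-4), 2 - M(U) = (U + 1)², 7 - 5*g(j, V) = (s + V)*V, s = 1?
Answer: 2*√31 ≈ 11.136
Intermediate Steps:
g(j, V) = 7/5 - V*(1 + V)/5 (g(j, V) = 7/5 - (1 + V)*V/5 = 7/5 - V*(1 + V)/5)
M(U) = 2 - (1 + U)² (M(U) = 2 - (U + 1)² = 2 - (1 + U)²)
K(S) = 9 (K(S) = 2 - (2 - (1 - 4)²) = 2 - (2 - 1*(-3)²) = 2 - (2 - 1*9) = 2 - (2 - 9) = 2 - 1*(-7) = 2 + 7 = 9)
J(T, q) = 9*q (J(T, q) = q*9 = 9*q)
√(187 + J(g(-2, -3), -7)) = √(187 + 9*(-7)) = √(187 - 63) = √124 = 2*√31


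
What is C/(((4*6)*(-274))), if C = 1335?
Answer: -445/2192 ≈ -0.20301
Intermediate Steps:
C/(((4*6)*(-274))) = 1335/(((4*6)*(-274))) = 1335/((24*(-274))) = 1335/(-6576) = 1335*(-1/6576) = -445/2192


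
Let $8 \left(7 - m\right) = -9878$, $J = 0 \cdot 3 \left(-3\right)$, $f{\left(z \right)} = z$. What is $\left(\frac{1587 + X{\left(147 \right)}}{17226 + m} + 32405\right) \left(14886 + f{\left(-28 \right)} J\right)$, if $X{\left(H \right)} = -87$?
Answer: $\frac{35634043608930}{73871} \approx 4.8238 \cdot 10^{8}$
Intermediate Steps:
$J = 0$ ($J = 0 \left(-3\right) = 0$)
$m = \frac{4967}{4}$ ($m = 7 - - \frac{4939}{4} = 7 + \frac{4939}{4} = \frac{4967}{4} \approx 1241.8$)
$\left(\frac{1587 + X{\left(147 \right)}}{17226 + m} + 32405\right) \left(14886 + f{\left(-28 \right)} J\right) = \left(\frac{1587 - 87}{17226 + \frac{4967}{4}} + 32405\right) \left(14886 - 0\right) = \left(\frac{1500}{\frac{73871}{4}} + 32405\right) \left(14886 + 0\right) = \left(1500 \cdot \frac{4}{73871} + 32405\right) 14886 = \left(\frac{6000}{73871} + 32405\right) 14886 = \frac{2393795755}{73871} \cdot 14886 = \frac{35634043608930}{73871}$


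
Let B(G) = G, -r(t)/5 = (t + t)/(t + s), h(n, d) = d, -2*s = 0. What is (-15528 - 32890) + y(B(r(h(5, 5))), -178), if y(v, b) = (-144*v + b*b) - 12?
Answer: -15306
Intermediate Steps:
s = 0 (s = -1/2*0 = 0)
r(t) = -10 (r(t) = -5*(t + t)/(t + 0) = -5*2*t/t = -5*2 = -10)
y(v, b) = -12 + b**2 - 144*v (y(v, b) = (-144*v + b**2) - 12 = (b**2 - 144*v) - 12 = -12 + b**2 - 144*v)
(-15528 - 32890) + y(B(r(h(5, 5))), -178) = (-15528 - 32890) + (-12 + (-178)**2 - 144*(-10)) = -48418 + (-12 + 31684 + 1440) = -48418 + 33112 = -15306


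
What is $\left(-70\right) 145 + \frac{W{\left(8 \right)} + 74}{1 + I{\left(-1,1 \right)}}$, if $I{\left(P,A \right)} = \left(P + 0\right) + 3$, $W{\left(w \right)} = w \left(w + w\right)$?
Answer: $- \frac{30248}{3} \approx -10083.0$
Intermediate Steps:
$W{\left(w \right)} = 2 w^{2}$ ($W{\left(w \right)} = w 2 w = 2 w^{2}$)
$I{\left(P,A \right)} = 3 + P$ ($I{\left(P,A \right)} = P + 3 = 3 + P$)
$\left(-70\right) 145 + \frac{W{\left(8 \right)} + 74}{1 + I{\left(-1,1 \right)}} = \left(-70\right) 145 + \frac{2 \cdot 8^{2} + 74}{1 + \left(3 - 1\right)} = -10150 + \frac{2 \cdot 64 + 74}{1 + 2} = -10150 + \frac{128 + 74}{3} = -10150 + 202 \cdot \frac{1}{3} = -10150 + \frac{202}{3} = - \frac{30248}{3}$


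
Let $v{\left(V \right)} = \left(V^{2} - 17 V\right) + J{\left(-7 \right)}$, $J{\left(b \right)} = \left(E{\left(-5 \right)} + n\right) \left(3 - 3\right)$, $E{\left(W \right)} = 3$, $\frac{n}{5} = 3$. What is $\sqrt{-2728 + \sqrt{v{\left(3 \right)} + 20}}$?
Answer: $\sqrt{-2728 + i \sqrt{22}} \approx 0.0449 + 52.23 i$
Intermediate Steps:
$n = 15$ ($n = 5 \cdot 3 = 15$)
$J{\left(b \right)} = 0$ ($J{\left(b \right)} = \left(3 + 15\right) \left(3 - 3\right) = 18 \cdot 0 = 0$)
$v{\left(V \right)} = V^{2} - 17 V$ ($v{\left(V \right)} = \left(V^{2} - 17 V\right) + 0 = V^{2} - 17 V$)
$\sqrt{-2728 + \sqrt{v{\left(3 \right)} + 20}} = \sqrt{-2728 + \sqrt{3 \left(-17 + 3\right) + 20}} = \sqrt{-2728 + \sqrt{3 \left(-14\right) + 20}} = \sqrt{-2728 + \sqrt{-42 + 20}} = \sqrt{-2728 + \sqrt{-22}} = \sqrt{-2728 + i \sqrt{22}}$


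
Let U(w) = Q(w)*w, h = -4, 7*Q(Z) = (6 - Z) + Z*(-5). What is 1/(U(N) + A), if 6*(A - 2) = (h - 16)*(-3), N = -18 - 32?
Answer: -7/15216 ≈ -0.00046004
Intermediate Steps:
Q(Z) = 6/7 - 6*Z/7 (Q(Z) = ((6 - Z) + Z*(-5))/7 = ((6 - Z) - 5*Z)/7 = (6 - 6*Z)/7 = 6/7 - 6*Z/7)
N = -50
U(w) = w*(6/7 - 6*w/7) (U(w) = (6/7 - 6*w/7)*w = w*(6/7 - 6*w/7))
A = 12 (A = 2 + ((-4 - 16)*(-3))/6 = 2 + (-20*(-3))/6 = 2 + (⅙)*60 = 2 + 10 = 12)
1/(U(N) + A) = 1/((6/7)*(-50)*(1 - 1*(-50)) + 12) = 1/((6/7)*(-50)*(1 + 50) + 12) = 1/((6/7)*(-50)*51 + 12) = 1/(-15300/7 + 12) = 1/(-15216/7) = -7/15216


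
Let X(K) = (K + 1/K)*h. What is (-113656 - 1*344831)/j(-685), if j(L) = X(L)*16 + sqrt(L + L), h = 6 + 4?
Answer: 52397086018656/12525400984853 + 956149167*I*sqrt(1370)/25050801969706 ≈ 4.1833 + 0.0014127*I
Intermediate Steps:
h = 10
X(K) = 10*K + 10/K (X(K) = (K + 1/K)*10 = 10*K + 10/K)
j(L) = 160*L + 160/L + sqrt(2)*sqrt(L) (j(L) = (10*L + 10/L)*16 + sqrt(L + L) = (160*L + 160/L) + sqrt(2*L) = (160*L + 160/L) + sqrt(2)*sqrt(L) = 160*L + 160/L + sqrt(2)*sqrt(L))
(-113656 - 1*344831)/j(-685) = (-113656 - 1*344831)/(160*(-685) + 160/(-685) + sqrt(2)*sqrt(-685)) = (-113656 - 344831)/(-109600 + 160*(-1/685) + sqrt(2)*(I*sqrt(685))) = -458487/(-109600 - 32/137 + I*sqrt(1370)) = -458487/(-15015232/137 + I*sqrt(1370))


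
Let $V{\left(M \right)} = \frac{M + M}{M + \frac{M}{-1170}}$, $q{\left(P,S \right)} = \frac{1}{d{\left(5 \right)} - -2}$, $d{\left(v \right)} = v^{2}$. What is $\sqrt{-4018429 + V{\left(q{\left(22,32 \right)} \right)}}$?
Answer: $\frac{i \sqrt{5491425617209}}{1169} \approx 2004.6 i$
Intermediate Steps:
$q{\left(P,S \right)} = \frac{1}{27}$ ($q{\left(P,S \right)} = \frac{1}{5^{2} - -2} = \frac{1}{25 + 2} = \frac{1}{27}$)
$V{\left(M \right)} = \frac{2340}{1169}$ ($V{\left(M \right)} = \frac{2 M}{M + M \left(- \frac{1}{1170}\right)} = \frac{2 M}{M - \frac{M}{1170}} = \frac{2 M}{\frac{1169}{1170} M} = 2 M \frac{1170}{1169 M} = \frac{2340}{1169}$)
$\sqrt{-4018429 + V{\left(q{\left(22,32 \right)} \right)}} = \sqrt{-4018429 + \frac{2340}{1169}} = \sqrt{- \frac{4697541161}{1169}} = \frac{i \sqrt{5491425617209}}{1169}$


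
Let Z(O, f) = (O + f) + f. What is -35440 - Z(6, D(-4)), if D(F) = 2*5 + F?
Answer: -35458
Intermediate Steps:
D(F) = 10 + F
Z(O, f) = O + 2*f
-35440 - Z(6, D(-4)) = -35440 - (6 + 2*(10 - 4)) = -35440 - (6 + 2*6) = -35440 - (6 + 12) = -35440 - 1*18 = -35440 - 18 = -35458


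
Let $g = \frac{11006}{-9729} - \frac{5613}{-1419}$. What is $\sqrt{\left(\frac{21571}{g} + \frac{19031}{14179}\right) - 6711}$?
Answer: $\frac{\sqrt{31511555057450981789456345}}{184286178659} \approx 30.461$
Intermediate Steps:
$g = \frac{12997121}{4601817}$ ($g = 11006 \left(- \frac{1}{9729}\right) - - \frac{1871}{473} = - \frac{11006}{9729} + \frac{1871}{473} = \frac{12997121}{4601817} \approx 2.8243$)
$\sqrt{\left(\frac{21571}{g} + \frac{19031}{14179}\right) - 6711} = \sqrt{\left(\frac{21571}{\frac{12997121}{4601817}} + \frac{19031}{14179}\right) - 6711} = \sqrt{\left(21571 \cdot \frac{4601817}{12997121} + 19031 \cdot \frac{1}{14179}\right) - 6711} = \sqrt{\left(\frac{99265794507}{12997121} + \frac{19031}{14179}\right) - 6711} = \sqrt{\frac{1407737048524504}{184286178659} - 6711} = \sqrt{\frac{170992503543955}{184286178659}} = \frac{\sqrt{31511555057450981789456345}}{184286178659}$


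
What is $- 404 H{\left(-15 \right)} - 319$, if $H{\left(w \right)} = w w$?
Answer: $-91219$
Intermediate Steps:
$H{\left(w \right)} = w^{2}$
$- 404 H{\left(-15 \right)} - 319 = - 404 \left(-15\right)^{2} - 319 = \left(-404\right) 225 - 319 = -90900 - 319 = -91219$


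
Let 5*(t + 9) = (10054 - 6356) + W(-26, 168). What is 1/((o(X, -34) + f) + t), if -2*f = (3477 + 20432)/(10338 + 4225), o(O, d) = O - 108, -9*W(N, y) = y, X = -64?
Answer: 436890/242057063 ≈ 0.0018049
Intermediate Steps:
W(N, y) = -y/9
o(O, d) = -108 + O
f = -23909/29126 (f = -(3477 + 20432)/(2*(10338 + 4225)) = -23909/(2*14563) = -½*23909/14563 = -23909/29126 ≈ -0.82088)
t = 10903/15 (t = -9 + ((10054 - 6356) - ⅑*168)/5 = -9 + (3698 - 56/3)/5 = -9 + (⅕)*(11038/3) = -9 + 11038/15 = 10903/15 ≈ 726.87)
1/((o(X, -34) + f) + t) = 1/(((-108 - 64) - 23909/29126) + 10903/15) = 1/((-172 - 23909/29126) + 10903/15) = 1/(-5033581/29126 + 10903/15) = 1/(242057063/436890) = 436890/242057063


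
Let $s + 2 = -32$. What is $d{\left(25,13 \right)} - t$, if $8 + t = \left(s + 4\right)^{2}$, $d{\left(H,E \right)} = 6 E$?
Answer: $-814$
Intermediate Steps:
$s = -34$ ($s = -2 - 32 = -34$)
$t = 892$ ($t = -8 + \left(-34 + 4\right)^{2} = -8 + \left(-30\right)^{2} = -8 + 900 = 892$)
$d{\left(25,13 \right)} - t = 6 \cdot 13 - 892 = 78 - 892 = -814$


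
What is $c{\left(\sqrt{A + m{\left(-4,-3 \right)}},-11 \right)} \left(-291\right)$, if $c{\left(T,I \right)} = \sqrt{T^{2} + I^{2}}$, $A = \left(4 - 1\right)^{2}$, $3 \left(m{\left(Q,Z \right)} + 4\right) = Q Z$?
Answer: $- 291 \sqrt{130} \approx -3317.9$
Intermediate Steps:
$m{\left(Q,Z \right)} = -4 + \frac{Q Z}{3}$
$A = 9$ ($A = 3^{2} = 9$)
$c{\left(T,I \right)} = \sqrt{I^{2} + T^{2}}$
$c{\left(\sqrt{A + m{\left(-4,-3 \right)}},-11 \right)} \left(-291\right) = \sqrt{\left(-11\right)^{2} + \left(\sqrt{9 - \left(4 + \frac{4}{3} \left(-3\right)\right)}\right)^{2}} \left(-291\right) = \sqrt{121 + \left(\sqrt{9 + \left(-4 + 4\right)}\right)^{2}} \left(-291\right) = \sqrt{121 + \left(\sqrt{9 + 0}\right)^{2}} \left(-291\right) = \sqrt{121 + \left(\sqrt{9}\right)^{2}} \left(-291\right) = \sqrt{121 + 3^{2}} \left(-291\right) = \sqrt{121 + 9} \left(-291\right) = \sqrt{130} \left(-291\right) = - 291 \sqrt{130}$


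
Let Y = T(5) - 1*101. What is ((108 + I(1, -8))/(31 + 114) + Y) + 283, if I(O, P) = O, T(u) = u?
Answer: 27224/145 ≈ 187.75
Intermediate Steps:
Y = -96 (Y = 5 - 1*101 = 5 - 101 = -96)
((108 + I(1, -8))/(31 + 114) + Y) + 283 = ((108 + 1)/(31 + 114) - 96) + 283 = (109/145 - 96) + 283 = -13811/145 + 283 = 27224/145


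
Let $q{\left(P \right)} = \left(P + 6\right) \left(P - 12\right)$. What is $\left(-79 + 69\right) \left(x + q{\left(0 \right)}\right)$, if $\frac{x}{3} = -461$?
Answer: $14550$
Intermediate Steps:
$x = -1383$ ($x = 3 \left(-461\right) = -1383$)
$q{\left(P \right)} = \left(-12 + P\right) \left(6 + P\right)$ ($q{\left(P \right)} = \left(6 + P\right) \left(-12 + P\right) = \left(-12 + P\right) \left(6 + P\right)$)
$\left(-79 + 69\right) \left(x + q{\left(0 \right)}\right) = \left(-79 + 69\right) \left(-1383 - \left(72 - 0^{2}\right)\right) = - 10 \left(-1383 + \left(-72 + 0 + 0\right)\right) = - 10 \left(-1383 - 72\right) = \left(-10\right) \left(-1455\right) = 14550$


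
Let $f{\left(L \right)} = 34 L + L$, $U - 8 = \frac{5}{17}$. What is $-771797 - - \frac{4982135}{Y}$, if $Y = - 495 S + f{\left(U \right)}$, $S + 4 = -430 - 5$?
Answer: $- \frac{570977004469}{739824} \approx -7.7177 \cdot 10^{5}$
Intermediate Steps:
$S = -439$ ($S = -4 - 435 = -439$)
$U = \frac{141}{17}$ ($U = 8 + \frac{5}{17} = \frac{141}{17} \approx 8.2941$)
$f{\left(L \right)} = 35 L$
$Y = \frac{3699120}{17}$ ($Y = \left(-495\right) \left(-439\right) + 35 \cdot \frac{141}{17} = 217305 + \frac{4935}{17} = \frac{3699120}{17} \approx 2.176 \cdot 10^{5}$)
$-771797 - - \frac{4982135}{Y} = -771797 - - \frac{4982135}{\frac{3699120}{17}} = -771797 - \left(-4982135\right) \frac{17}{3699120} = -771797 - - \frac{16939259}{739824} = -771797 + \frac{16939259}{739824} = - \frac{570977004469}{739824}$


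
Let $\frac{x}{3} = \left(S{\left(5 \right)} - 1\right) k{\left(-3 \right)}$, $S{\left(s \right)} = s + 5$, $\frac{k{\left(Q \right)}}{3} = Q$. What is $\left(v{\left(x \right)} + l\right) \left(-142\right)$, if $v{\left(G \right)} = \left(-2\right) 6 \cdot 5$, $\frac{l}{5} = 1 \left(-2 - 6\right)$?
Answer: $14200$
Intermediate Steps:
$l = -40$ ($l = 5 \cdot 1 \left(-2 - 6\right) = 5 \cdot 1 \left(-8\right) = 5 \left(-8\right) = -40$)
$k{\left(Q \right)} = 3 Q$
$S{\left(s \right)} = 5 + s$
$x = -243$ ($x = 3 \left(\left(5 + 5\right) - 1\right) 3 \left(-3\right) = 3 \left(10 - 1\right) \left(-9\right) = 3 \cdot 9 \left(-9\right) = 3 \left(-81\right) = -243$)
$v{\left(G \right)} = -60$ ($v{\left(G \right)} = \left(-12\right) 5 = -60$)
$\left(v{\left(x \right)} + l\right) \left(-142\right) = \left(-60 - 40\right) \left(-142\right) = \left(-100\right) \left(-142\right) = 14200$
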